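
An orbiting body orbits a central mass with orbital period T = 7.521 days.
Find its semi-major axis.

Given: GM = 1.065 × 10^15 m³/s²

Convert to SI: T = 7.521 days = 649814 s.
Invert Kepler's third law: a = (GM · T² / (4π²))^(1/3).
Substituting T = 649814 s and GM = 1.065e+15 m³/s²:
a = (1.065e+15 · (649814)² / (4π²))^(1/3) m
a ≈ 2.25e+08 m = 225 Mm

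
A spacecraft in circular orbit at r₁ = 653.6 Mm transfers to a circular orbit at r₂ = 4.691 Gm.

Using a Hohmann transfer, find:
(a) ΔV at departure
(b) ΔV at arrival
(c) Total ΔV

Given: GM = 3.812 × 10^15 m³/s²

Convert to SI: r₁ = 653.6 Mm = 6.536e+08 m; r₂ = 4.691 Gm = 4.691e+09 m.
Transfer semi-major axis: a_t = (r₁ + r₂)/2 = (6.536e+08 + 4.691e+09)/2 = 2.6723e+09 m.
Circular speeds: v₁ = √(GM/r₁) = 2415.02 m/s, v₂ = √(GM/r₂) = 901.454 m/s.
Transfer speeds (vis-viva v² = GM(2/r − 1/a_t)): v₁ᵗ = 3199.71 m/s, v₂ᵗ = 445.818 m/s.
(a) ΔV₁ = |v₁ᵗ − v₁| ≈ 784.7 m/s = 784.7 m/s.
(b) ΔV₂ = |v₂ − v₂ᵗ| ≈ 455.6 m/s = 455.6 m/s.
(c) ΔV_total = ΔV₁ + ΔV₂ ≈ 1240 m/s = 1.24 km/s.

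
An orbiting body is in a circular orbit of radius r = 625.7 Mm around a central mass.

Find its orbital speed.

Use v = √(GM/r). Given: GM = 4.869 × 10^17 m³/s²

Convert to SI: r = 625.7 Mm = 6.257e+08 m.
For a circular orbit, gravity supplies the centripetal force, so v = √(GM / r).
v = √(4.869e+17 / 6.257e+08) m/s ≈ 2.79e+04 m/s = 27.9 km/s.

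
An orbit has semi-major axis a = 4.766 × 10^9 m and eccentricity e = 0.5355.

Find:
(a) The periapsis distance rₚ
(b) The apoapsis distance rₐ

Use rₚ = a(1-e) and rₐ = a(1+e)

(a) rₚ = a(1 − e) = 4.766e+09 · (1 − 0.5355) = 4.766e+09 · 0.4645 ≈ 2.214e+09 m = 2.214 × 10^9 m.
(b) rₐ = a(1 + e) = 4.766e+09 · (1 + 0.5355) = 4.766e+09 · 1.5355 ≈ 7.318e+09 m = 7.318 × 10^9 m.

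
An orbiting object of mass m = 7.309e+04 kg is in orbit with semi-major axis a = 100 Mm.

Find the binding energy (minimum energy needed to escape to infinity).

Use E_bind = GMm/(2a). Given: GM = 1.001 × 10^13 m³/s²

Convert to SI: a = 100 Mm = 1e+08 m.
Total orbital energy is E = −GMm/(2a); binding energy is E_bind = −E = GMm/(2a).
E_bind = 1.001e+13 · 7.309e+04 / (2 · 1e+08) J ≈ 3.658e+09 J = 3.658 GJ.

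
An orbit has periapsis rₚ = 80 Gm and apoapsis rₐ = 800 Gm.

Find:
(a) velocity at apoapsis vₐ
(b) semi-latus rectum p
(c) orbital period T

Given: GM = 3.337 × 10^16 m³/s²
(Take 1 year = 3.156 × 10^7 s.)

Convert to SI: rₚ = 80 Gm = 8e+10 m; rₐ = 800 Gm = 8e+11 m.
(a) With a = (rₚ + rₐ)/2 = 4.4e+11 m, vₐ = √(GM (2/rₐ − 1/a)) = √(3.337e+16 · (2/8e+11 − 1/4.4e+11)) m/s ≈ 87.09 m/s
(b) From a = (rₚ + rₐ)/2 = 4.4e+11 m and e = (rₐ − rₚ)/(rₐ + rₚ) = 0.818182, p = a(1 − e²) = 4.4e+11 · (1 − (0.818182)²) ≈ 1.455e+11 m
(c) With a = (rₚ + rₐ)/2 = 4.4e+11 m, T = 2π √(a³/GM) = 2π √((4.4e+11)³/3.337e+16) s ≈ 1.004e+10 s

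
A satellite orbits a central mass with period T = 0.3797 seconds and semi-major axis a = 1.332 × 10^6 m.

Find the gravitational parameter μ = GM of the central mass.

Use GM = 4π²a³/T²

GM = 4π² · a³ / T².
GM = 4π² · (1.332e+06)³ / (0.3797)² m³/s² ≈ 6.471e+20 m³/s² = 6.471 × 10^20 m³/s².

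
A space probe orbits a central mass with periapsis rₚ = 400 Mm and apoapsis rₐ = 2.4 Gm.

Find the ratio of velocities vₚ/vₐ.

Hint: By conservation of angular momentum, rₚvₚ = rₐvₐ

Convert to SI: rₚ = 400 Mm = 4e+08 m; rₐ = 2.4 Gm = 2.4e+09 m.
Conservation of angular momentum gives rₚvₚ = rₐvₐ, so vₚ/vₐ = rₐ/rₚ.
vₚ/vₐ = 2.4e+09 / 4e+08 ≈ 6.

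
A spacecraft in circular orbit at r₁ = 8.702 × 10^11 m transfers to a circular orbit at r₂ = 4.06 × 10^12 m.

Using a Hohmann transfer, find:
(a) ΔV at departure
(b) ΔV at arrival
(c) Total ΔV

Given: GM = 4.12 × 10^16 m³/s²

Transfer semi-major axis: a_t = (r₁ + r₂)/2 = (8.702e+11 + 4.06e+12)/2 = 2.4651e+12 m.
Circular speeds: v₁ = √(GM/r₁) = 217.59 m/s, v₂ = √(GM/r₂) = 100.736 m/s.
Transfer speeds (vis-viva v² = GM(2/r − 1/a_t)): v₁ᵗ = 279.245 m/s, v₂ᵗ = 59.8519 m/s.
(a) ΔV₁ = |v₁ᵗ − v₁| ≈ 61.65 m/s = 61.65 m/s.
(b) ΔV₂ = |v₂ − v₂ᵗ| ≈ 40.88 m/s = 40.88 m/s.
(c) ΔV_total = ΔV₁ + ΔV₂ ≈ 102.5 m/s = 102.5 m/s.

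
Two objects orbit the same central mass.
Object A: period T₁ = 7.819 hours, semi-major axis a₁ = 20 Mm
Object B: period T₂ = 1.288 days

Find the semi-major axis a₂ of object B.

Convert to SI: T₁ = 7.819 hours = 28148.4 s; a₁ = 20 Mm = 2e+07 m; T₂ = 1.288 days = 111283 s.
Kepler's third law: (T₁/T₂)² = (a₁/a₂)³ ⇒ a₂ = a₁ · (T₂/T₁)^(2/3).
T₂/T₁ = 111283 / 28148.4 = 3.95345.
a₂ = 2e+07 · (3.95345)^(2/3) m ≈ 5.001e+07 m = 50.01 Mm.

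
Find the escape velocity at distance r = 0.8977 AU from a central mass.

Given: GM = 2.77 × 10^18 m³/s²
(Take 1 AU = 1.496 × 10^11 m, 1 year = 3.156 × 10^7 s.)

Convert to SI: r = 0.8977 AU = 1.34296e+11 m.
Escape velocity comes from setting total energy to zero: ½v² − GM/r = 0 ⇒ v_esc = √(2GM / r).
v_esc = √(2 · 2.77e+18 / 1.34296e+11) m/s ≈ 6423 m/s = 1.355 AU/year.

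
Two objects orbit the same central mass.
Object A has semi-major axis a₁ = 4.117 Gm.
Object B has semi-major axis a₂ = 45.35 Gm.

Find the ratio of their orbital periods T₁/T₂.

Convert to SI: a₁ = 4.117 Gm = 4.117e+09 m; a₂ = 45.35 Gm = 4.535e+10 m.
From Kepler's third law, (T₁/T₂)² = (a₁/a₂)³, so T₁/T₂ = (a₁/a₂)^(3/2).
a₁/a₂ = 4.117e+09 / 4.535e+10 = 0.0907828.
T₁/T₂ = (0.0907828)^(3/2) ≈ 0.02735.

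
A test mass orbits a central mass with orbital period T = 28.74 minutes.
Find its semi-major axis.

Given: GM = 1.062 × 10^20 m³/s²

Convert to SI: T = 28.74 minutes = 1724.4 s.
Invert Kepler's third law: a = (GM · T² / (4π²))^(1/3).
Substituting T = 1724.4 s and GM = 1.062e+20 m³/s²:
a = (1.062e+20 · (1724.4)² / (4π²))^(1/3) m
a ≈ 2e+08 m = 200 Mm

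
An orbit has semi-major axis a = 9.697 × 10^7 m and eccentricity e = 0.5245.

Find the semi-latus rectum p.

p = a (1 − e²).
p = 9.697e+07 · (1 − (0.5245)²) = 9.697e+07 · 0.7249 ≈ 7.029e+07 m = 7.029 × 10^7 m.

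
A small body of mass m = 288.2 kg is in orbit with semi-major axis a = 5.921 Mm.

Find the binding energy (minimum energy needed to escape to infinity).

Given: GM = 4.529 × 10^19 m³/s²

Convert to SI: a = 5.921 Mm = 5.921e+06 m.
Total orbital energy is E = −GMm/(2a); binding energy is E_bind = −E = GMm/(2a).
E_bind = 4.529e+19 · 288.2 / (2 · 5.921e+06) J ≈ 1.102e+15 J = 1.102 PJ.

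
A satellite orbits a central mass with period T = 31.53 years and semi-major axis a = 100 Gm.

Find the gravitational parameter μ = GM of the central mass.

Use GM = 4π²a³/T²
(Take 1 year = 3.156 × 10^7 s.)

Convert to SI: T = 31.53 years = 9.95087e+08 s; a = 100 Gm = 1e+11 m.
GM = 4π² · a³ / T².
GM = 4π² · (1e+11)³ / (9.95087e+08)² m³/s² ≈ 3.987e+16 m³/s² = 3.987 × 10^16 m³/s².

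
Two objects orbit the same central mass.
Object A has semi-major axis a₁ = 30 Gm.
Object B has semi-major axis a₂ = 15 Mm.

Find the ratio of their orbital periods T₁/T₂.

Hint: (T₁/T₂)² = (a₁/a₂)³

Convert to SI: a₁ = 30 Gm = 3e+10 m; a₂ = 15 Mm = 1.5e+07 m.
From Kepler's third law, (T₁/T₂)² = (a₁/a₂)³, so T₁/T₂ = (a₁/a₂)^(3/2).
a₁/a₂ = 3e+10 / 1.5e+07 = 2000.
T₁/T₂ = (2000)^(3/2) ≈ 8.944e+04.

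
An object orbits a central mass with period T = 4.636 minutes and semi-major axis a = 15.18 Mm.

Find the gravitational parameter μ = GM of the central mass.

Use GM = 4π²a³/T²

Convert to SI: T = 4.636 minutes = 278.16 s; a = 15.18 Mm = 1.518e+07 m.
GM = 4π² · a³ / T².
GM = 4π² · (1.518e+07)³ / (278.16)² m³/s² ≈ 1.785e+18 m³/s² = 1.785 × 10^18 m³/s².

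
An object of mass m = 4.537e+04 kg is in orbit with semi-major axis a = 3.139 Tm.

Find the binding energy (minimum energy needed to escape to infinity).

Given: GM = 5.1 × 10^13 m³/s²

Convert to SI: a = 3.139 Tm = 3.139e+12 m.
Total orbital energy is E = −GMm/(2a); binding energy is E_bind = −E = GMm/(2a).
E_bind = 5.1e+13 · 4.537e+04 / (2 · 3.139e+12) J ≈ 3.686e+05 J = 368.6 kJ.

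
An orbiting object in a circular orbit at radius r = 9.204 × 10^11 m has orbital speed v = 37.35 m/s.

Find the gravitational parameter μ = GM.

For a circular orbit v² = GM/r, so GM = v² · r.
GM = (37.35)² · 9.204e+11 m³/s² ≈ 1.284e+15 m³/s² = 1.284 × 10^15 m³/s².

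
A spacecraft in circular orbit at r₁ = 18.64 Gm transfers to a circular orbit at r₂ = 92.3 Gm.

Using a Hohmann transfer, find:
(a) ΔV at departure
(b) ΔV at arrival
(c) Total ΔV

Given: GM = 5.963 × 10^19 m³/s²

Convert to SI: r₁ = 18.64 Gm = 1.864e+10 m; r₂ = 92.3 Gm = 9.23e+10 m.
Transfer semi-major axis: a_t = (r₁ + r₂)/2 = (1.864e+10 + 9.23e+10)/2 = 5.547e+10 m.
Circular speeds: v₁ = √(GM/r₁) = 56560 m/s, v₂ = √(GM/r₂) = 25417.4 m/s.
Transfer speeds (vis-viva v² = GM(2/r − 1/a_t)): v₁ᵗ = 72959.4 m/s, v₂ᵗ = 14734.2 m/s.
(a) ΔV₁ = |v₁ᵗ − v₁| ≈ 1.64e+04 m/s = 16.4 km/s.
(b) ΔV₂ = |v₂ − v₂ᵗ| ≈ 1.068e+04 m/s = 10.68 km/s.
(c) ΔV_total = ΔV₁ + ΔV₂ ≈ 2.708e+04 m/s = 27.08 km/s.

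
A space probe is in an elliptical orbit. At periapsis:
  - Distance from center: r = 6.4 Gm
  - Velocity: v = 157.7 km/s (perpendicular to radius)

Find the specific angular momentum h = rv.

Convert to SI: r = 6.4 Gm = 6.4e+09 m; v = 157.7 km/s = 157700 m/s.
With v perpendicular to r, h = r · v.
h = 6.4e+09 · 157700 m²/s ≈ 1.009e+15 m²/s.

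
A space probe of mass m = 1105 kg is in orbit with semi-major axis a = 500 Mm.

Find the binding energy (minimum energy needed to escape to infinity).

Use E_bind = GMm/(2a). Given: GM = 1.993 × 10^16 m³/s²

Convert to SI: a = 500 Mm = 5e+08 m.
Total orbital energy is E = −GMm/(2a); binding energy is E_bind = −E = GMm/(2a).
E_bind = 1.993e+16 · 1105 / (2 · 5e+08) J ≈ 2.202e+10 J = 22.02 GJ.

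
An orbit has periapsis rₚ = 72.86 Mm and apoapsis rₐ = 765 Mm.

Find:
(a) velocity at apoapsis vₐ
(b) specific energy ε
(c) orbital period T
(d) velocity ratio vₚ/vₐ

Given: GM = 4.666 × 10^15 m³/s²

Convert to SI: rₚ = 72.86 Mm = 7.286e+07 m; rₐ = 765 Mm = 7.65e+08 m.
(a) With a = (rₚ + rₐ)/2 = 4.1893e+08 m, vₐ = √(GM (2/rₐ − 1/a)) = √(4.666e+15 · (2/7.65e+08 − 1/4.1893e+08)) m/s ≈ 1030 m/s
(b) With a = (rₚ + rₐ)/2 = 4.1893e+08 m, ε = −GM/(2a) = −4.666e+15/(2 · 4.1893e+08) J/kg ≈ -5.569e+06 J/kg
(c) With a = (rₚ + rₐ)/2 = 4.1893e+08 m, T = 2π √(a³/GM) = 2π √((4.1893e+08)³/4.666e+15) s ≈ 7.887e+05 s
(d) Conservation of angular momentum (rₚvₚ = rₐvₐ) gives vₚ/vₐ = rₐ/rₚ = 7.65e+08/7.286e+07 ≈ 10.5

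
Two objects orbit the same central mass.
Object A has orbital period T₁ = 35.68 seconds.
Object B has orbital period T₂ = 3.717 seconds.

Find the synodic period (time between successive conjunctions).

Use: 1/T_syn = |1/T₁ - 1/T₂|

T_syn = |T₁ · T₂ / (T₁ − T₂)|.
T_syn = |35.68 · 3.717 / (35.68 − 3.717)| s ≈ 4.149 s = 4.149 seconds.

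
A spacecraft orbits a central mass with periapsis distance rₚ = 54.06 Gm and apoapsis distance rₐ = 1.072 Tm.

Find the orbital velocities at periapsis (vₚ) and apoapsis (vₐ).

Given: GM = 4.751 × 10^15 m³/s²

Convert to SI: rₚ = 54.06 Gm = 5.406e+10 m; rₐ = 1.072 Tm = 1.072e+12 m.
Use the vis-viva equation v² = GM(2/r − 1/a) with a = (rₚ + rₐ)/2 = (5.406e+10 + 1.072e+12)/2 = 5.6303e+11 m.
vₚ = √(GM · (2/rₚ − 1/a)) = √(4.751e+15 · (2/5.406e+10 − 1/5.6303e+11)) m/s ≈ 409.1 m/s = 409.1 m/s.
vₐ = √(GM · (2/rₐ − 1/a)) = √(4.751e+15 · (2/1.072e+12 − 1/5.6303e+11)) m/s ≈ 20.63 m/s = 20.63 m/s.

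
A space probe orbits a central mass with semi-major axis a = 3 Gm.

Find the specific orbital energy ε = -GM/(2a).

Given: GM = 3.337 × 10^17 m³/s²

Convert to SI: a = 3 Gm = 3e+09 m.
ε = −GM / (2a).
ε = −3.337e+17 / (2 · 3e+09) J/kg ≈ -5.562e+07 J/kg = -55.62 MJ/kg.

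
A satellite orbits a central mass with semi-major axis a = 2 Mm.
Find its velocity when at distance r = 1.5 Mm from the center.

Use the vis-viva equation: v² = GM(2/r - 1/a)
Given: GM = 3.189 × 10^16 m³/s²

Convert to SI: a = 2 Mm = 2e+06 m; r = 1.5 Mm = 1.5e+06 m.
Vis-viva: v = √(GM · (2/r − 1/a)).
2/r − 1/a = 2/1.5e+06 − 1/2e+06 = 8.33333e-07 m⁻¹.
v = √(3.189e+16 · 8.33333e-07) m/s ≈ 1.63e+05 m/s = 163 km/s.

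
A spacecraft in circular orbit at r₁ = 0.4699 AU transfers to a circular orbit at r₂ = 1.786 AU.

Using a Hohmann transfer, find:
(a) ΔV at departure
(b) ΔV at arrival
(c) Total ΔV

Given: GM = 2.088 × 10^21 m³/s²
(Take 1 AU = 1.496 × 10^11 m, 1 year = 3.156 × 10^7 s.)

Convert to SI: r₁ = 0.4699 AU = 7.0297e+10 m; r₂ = 1.786 AU = 2.67186e+11 m.
Transfer semi-major axis: a_t = (r₁ + r₂)/2 = (7.0297e+10 + 2.67186e+11)/2 = 1.68741e+11 m.
Circular speeds: v₁ = √(GM/r₁) = 172344 m/s, v₂ = √(GM/r₂) = 88401.3 m/s.
Transfer speeds (vis-viva v² = GM(2/r − 1/a_t)): v₁ᵗ = 216867 m/s, v₂ᵗ = 57058 m/s.
(a) ΔV₁ = |v₁ᵗ − v₁| ≈ 4.452e+04 m/s = 9.393 AU/year.
(b) ΔV₂ = |v₂ − v₂ᵗ| ≈ 3.134e+04 m/s = 6.612 AU/year.
(c) ΔV_total = ΔV₁ + ΔV₂ ≈ 7.587e+04 m/s = 16 AU/year.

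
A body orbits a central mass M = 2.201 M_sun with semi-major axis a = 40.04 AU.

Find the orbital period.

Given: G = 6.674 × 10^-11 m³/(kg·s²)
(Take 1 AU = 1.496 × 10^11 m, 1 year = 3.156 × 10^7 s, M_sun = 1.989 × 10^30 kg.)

Convert to SI: a = 40.04 AU = 5.98998e+12 m; M = 2.201 M_sun = 4.37779e+30 kg.
GM = G · M = 6.674e-11 · 4.37779e+30 = 2.92174e+20 m³/s².
Kepler's third law: T = 2π √(a³ / GM).
Substituting a = 5.98998e+12 m and GM = 2.92174e+20 m³/s²:
T = 2π √((5.98998e+12)³ / 2.92174e+20) s
T ≈ 5.389e+09 s = 170.8 years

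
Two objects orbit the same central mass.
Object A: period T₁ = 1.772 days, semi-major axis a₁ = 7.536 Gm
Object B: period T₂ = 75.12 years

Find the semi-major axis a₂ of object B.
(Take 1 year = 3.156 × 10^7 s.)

Convert to SI: T₁ = 1.772 days = 153101 s; a₁ = 7.536 Gm = 7.536e+09 m; T₂ = 75.12 years = 2.37079e+09 s.
Kepler's third law: (T₁/T₂)² = (a₁/a₂)³ ⇒ a₂ = a₁ · (T₂/T₁)^(2/3).
T₂/T₁ = 2.37079e+09 / 153101 = 15485.1.
a₂ = 7.536e+09 · (15485.1)^(2/3) m ≈ 4.682e+12 m = 4.682 Tm.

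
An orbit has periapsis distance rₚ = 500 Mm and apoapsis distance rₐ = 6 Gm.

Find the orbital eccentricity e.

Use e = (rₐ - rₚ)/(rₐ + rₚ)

Convert to SI: rₚ = 500 Mm = 5e+08 m; rₐ = 6 Gm = 6e+09 m.
e = (rₐ − rₚ) / (rₐ + rₚ).
e = (6e+09 − 5e+08) / (6e+09 + 5e+08) = 5.5e+09 / 6.5e+09 ≈ 0.8462.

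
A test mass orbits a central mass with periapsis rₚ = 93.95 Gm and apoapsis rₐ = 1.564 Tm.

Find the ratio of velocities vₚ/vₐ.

Convert to SI: rₚ = 93.95 Gm = 9.395e+10 m; rₐ = 1.564 Tm = 1.564e+12 m.
Conservation of angular momentum gives rₚvₚ = rₐvₐ, so vₚ/vₐ = rₐ/rₚ.
vₚ/vₐ = 1.564e+12 / 9.395e+10 ≈ 16.65.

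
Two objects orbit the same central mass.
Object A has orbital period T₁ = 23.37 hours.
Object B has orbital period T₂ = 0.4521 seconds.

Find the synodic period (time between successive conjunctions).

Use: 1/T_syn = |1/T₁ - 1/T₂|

Convert to SI: T₁ = 23.37 hours = 84132 s.
T_syn = |T₁ · T₂ / (T₁ − T₂)|.
T_syn = |84132 · 0.4521 / (84132 − 0.4521)| s ≈ 0.4521 s = 0.4521 seconds.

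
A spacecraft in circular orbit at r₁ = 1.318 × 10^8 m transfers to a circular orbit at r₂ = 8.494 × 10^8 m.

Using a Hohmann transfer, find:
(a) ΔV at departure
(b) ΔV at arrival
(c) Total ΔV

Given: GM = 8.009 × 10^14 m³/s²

Transfer semi-major axis: a_t = (r₁ + r₂)/2 = (1.318e+08 + 8.494e+08)/2 = 4.906e+08 m.
Circular speeds: v₁ = √(GM/r₁) = 2465.08 m/s, v₂ = √(GM/r₂) = 971.031 m/s.
Transfer speeds (vis-viva v² = GM(2/r − 1/a_t)): v₁ᵗ = 3243.57 m/s, v₂ᵗ = 503.3 m/s.
(a) ΔV₁ = |v₁ᵗ − v₁| ≈ 778.5 m/s = 778.5 m/s.
(b) ΔV₂ = |v₂ − v₂ᵗ| ≈ 467.7 m/s = 467.7 m/s.
(c) ΔV_total = ΔV₁ + ΔV₂ ≈ 1246 m/s = 1.246 km/s.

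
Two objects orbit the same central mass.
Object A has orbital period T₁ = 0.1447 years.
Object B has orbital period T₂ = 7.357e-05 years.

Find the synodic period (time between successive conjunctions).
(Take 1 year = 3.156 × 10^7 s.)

Convert to SI: T₁ = 0.1447 years = 4.56673e+06 s; T₂ = 7.357e-05 years = 2321.87 s.
T_syn = |T₁ · T₂ / (T₁ − T₂)|.
T_syn = |4.56673e+06 · 2321.87 / (4.56673e+06 − 2321.87)| s ≈ 2323 s = 7.361e-05 years.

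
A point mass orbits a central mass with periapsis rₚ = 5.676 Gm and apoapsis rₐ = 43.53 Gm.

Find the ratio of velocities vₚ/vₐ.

Convert to SI: rₚ = 5.676 Gm = 5.676e+09 m; rₐ = 43.53 Gm = 4.353e+10 m.
Conservation of angular momentum gives rₚvₚ = rₐvₐ, so vₚ/vₐ = rₐ/rₚ.
vₚ/vₐ = 4.353e+10 / 5.676e+09 ≈ 7.669.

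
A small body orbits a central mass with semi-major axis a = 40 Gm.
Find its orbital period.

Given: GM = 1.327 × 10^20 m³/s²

Convert to SI: a = 40 Gm = 4e+10 m.
Kepler's third law: T = 2π √(a³ / GM).
Substituting a = 4e+10 m and GM = 1.327e+20 m³/s²:
T = 2π √((4e+10)³ / 1.327e+20) s
T ≈ 4.363e+06 s = 50.5 days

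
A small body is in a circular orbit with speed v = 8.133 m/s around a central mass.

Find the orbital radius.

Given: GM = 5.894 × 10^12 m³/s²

For a circular orbit, v² = GM / r, so r = GM / v².
r = 5.894e+12 / (8.133)² m ≈ 8.911e+10 m = 89.11 Gm.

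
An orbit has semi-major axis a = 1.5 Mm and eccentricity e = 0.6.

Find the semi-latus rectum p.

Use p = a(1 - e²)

Convert to SI: a = 1.5 Mm = 1.5e+06 m.
p = a (1 − e²).
p = 1.5e+06 · (1 − (0.6)²) = 1.5e+06 · 0.64 ≈ 9.6e+05 m = 960 km.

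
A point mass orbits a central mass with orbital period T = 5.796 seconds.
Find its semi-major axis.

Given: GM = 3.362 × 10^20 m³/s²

Invert Kepler's third law: a = (GM · T² / (4π²))^(1/3).
Substituting T = 5.796 s and GM = 3.362e+20 m³/s²:
a = (3.362e+20 · (5.796)² / (4π²))^(1/3) m
a ≈ 6.589e+06 m = 6.589 × 10^6 m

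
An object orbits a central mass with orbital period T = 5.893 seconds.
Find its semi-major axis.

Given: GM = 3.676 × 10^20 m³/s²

Invert Kepler's third law: a = (GM · T² / (4π²))^(1/3).
Substituting T = 5.893 s and GM = 3.676e+20 m³/s²:
a = (3.676e+20 · (5.893)² / (4π²))^(1/3) m
a ≈ 6.864e+06 m = 6.864 × 10^6 m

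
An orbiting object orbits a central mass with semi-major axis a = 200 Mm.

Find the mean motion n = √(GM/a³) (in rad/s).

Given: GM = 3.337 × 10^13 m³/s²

Convert to SI: a = 200 Mm = 2e+08 m.
n = √(GM / a³).
n = √(3.337e+13 / (2e+08)³) rad/s ≈ 2.042e-06 rad/s.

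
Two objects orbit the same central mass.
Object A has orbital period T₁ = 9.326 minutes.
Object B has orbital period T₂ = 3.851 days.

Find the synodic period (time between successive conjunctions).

Convert to SI: T₁ = 9.326 minutes = 559.56 s; T₂ = 3.851 days = 332726 s.
T_syn = |T₁ · T₂ / (T₁ − T₂)|.
T_syn = |559.56 · 332726 / (559.56 − 332726)| s ≈ 560.5 s = 9.342 minutes.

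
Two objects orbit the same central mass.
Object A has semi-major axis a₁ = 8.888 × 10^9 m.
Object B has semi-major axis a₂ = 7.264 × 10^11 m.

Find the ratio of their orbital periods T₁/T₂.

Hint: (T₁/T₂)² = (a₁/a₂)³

From Kepler's third law, (T₁/T₂)² = (a₁/a₂)³, so T₁/T₂ = (a₁/a₂)^(3/2).
a₁/a₂ = 8.888e+09 / 7.264e+11 = 0.0122357.
T₁/T₂ = (0.0122357)^(3/2) ≈ 0.001353.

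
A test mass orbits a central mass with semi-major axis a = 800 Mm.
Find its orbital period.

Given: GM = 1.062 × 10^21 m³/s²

Convert to SI: a = 800 Mm = 8e+08 m.
Kepler's third law: T = 2π √(a³ / GM).
Substituting a = 8e+08 m and GM = 1.062e+21 m³/s²:
T = 2π √((8e+08)³ / 1.062e+21) s
T ≈ 4363 s = 1.212 hours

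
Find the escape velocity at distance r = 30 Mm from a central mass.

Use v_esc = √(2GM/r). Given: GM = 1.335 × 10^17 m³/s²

Convert to SI: r = 30 Mm = 3e+07 m.
Escape velocity comes from setting total energy to zero: ½v² − GM/r = 0 ⇒ v_esc = √(2GM / r).
v_esc = √(2 · 1.335e+17 / 3e+07) m/s ≈ 9.434e+04 m/s = 94.34 km/s.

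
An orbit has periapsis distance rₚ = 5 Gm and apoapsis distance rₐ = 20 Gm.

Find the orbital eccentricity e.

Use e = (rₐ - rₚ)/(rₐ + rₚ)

Convert to SI: rₚ = 5 Gm = 5e+09 m; rₐ = 20 Gm = 2e+10 m.
e = (rₐ − rₚ) / (rₐ + rₚ).
e = (2e+10 − 5e+09) / (2e+10 + 5e+09) = 1.5e+10 / 2.5e+10 ≈ 0.6.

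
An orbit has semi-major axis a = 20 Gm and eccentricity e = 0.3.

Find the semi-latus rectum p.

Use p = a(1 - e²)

Convert to SI: a = 20 Gm = 2e+10 m.
p = a (1 − e²).
p = 2e+10 · (1 − (0.3)²) = 2e+10 · 0.91 ≈ 1.82e+10 m = 18.2 Gm.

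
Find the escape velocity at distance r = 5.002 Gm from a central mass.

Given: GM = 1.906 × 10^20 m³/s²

Convert to SI: r = 5.002 Gm = 5.002e+09 m.
Escape velocity comes from setting total energy to zero: ½v² − GM/r = 0 ⇒ v_esc = √(2GM / r).
v_esc = √(2 · 1.906e+20 / 5.002e+09) m/s ≈ 2.761e+05 m/s = 276.1 km/s.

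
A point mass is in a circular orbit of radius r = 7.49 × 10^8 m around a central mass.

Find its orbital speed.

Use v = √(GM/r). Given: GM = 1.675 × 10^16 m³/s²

For a circular orbit, gravity supplies the centripetal force, so v = √(GM / r).
v = √(1.675e+16 / 7.49e+08) m/s ≈ 4729 m/s = 4.729 km/s.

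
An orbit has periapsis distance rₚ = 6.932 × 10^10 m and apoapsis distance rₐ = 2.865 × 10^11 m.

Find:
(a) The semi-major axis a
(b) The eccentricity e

(a) a = (rₚ + rₐ) / 2 = (6.932e+10 + 2.865e+11) / 2 ≈ 1.779e+11 m = 1.779 × 10^11 m.
(b) e = (rₐ − rₚ) / (rₐ + rₚ) = (2.865e+11 − 6.932e+10) / (2.865e+11 + 6.932e+10) ≈ 0.6104.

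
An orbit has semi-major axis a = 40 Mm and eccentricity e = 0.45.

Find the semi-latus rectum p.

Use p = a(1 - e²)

Convert to SI: a = 40 Mm = 4e+07 m.
p = a (1 − e²).
p = 4e+07 · (1 − (0.45)²) = 4e+07 · 0.7975 ≈ 3.19e+07 m = 31.9 Mm.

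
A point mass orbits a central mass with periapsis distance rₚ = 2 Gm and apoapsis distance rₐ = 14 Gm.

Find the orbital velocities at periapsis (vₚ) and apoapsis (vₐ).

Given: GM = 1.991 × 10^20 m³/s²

Convert to SI: rₚ = 2 Gm = 2e+09 m; rₐ = 14 Gm = 1.4e+10 m.
Use the vis-viva equation v² = GM(2/r − 1/a) with a = (rₚ + rₐ)/2 = (2e+09 + 1.4e+10)/2 = 8e+09 m.
vₚ = √(GM · (2/rₚ − 1/a)) = √(1.991e+20 · (2/2e+09 − 1/8e+09)) m/s ≈ 4.174e+05 m/s = 417.4 km/s.
vₐ = √(GM · (2/rₐ − 1/a)) = √(1.991e+20 · (2/1.4e+10 − 1/8e+09)) m/s ≈ 5.963e+04 m/s = 59.63 km/s.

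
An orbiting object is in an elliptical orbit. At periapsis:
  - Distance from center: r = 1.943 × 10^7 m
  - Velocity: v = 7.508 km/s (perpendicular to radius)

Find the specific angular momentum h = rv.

Convert to SI: v = 7.508 km/s = 7508 m/s.
With v perpendicular to r, h = r · v.
h = 1.943e+07 · 7508 m²/s ≈ 1.459e+11 m²/s.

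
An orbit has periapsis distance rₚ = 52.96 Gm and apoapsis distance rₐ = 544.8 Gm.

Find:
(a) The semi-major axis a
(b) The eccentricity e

Convert to SI: rₚ = 52.96 Gm = 5.296e+10 m; rₐ = 544.8 Gm = 5.448e+11 m.
(a) a = (rₚ + rₐ) / 2 = (5.296e+10 + 5.448e+11) / 2 ≈ 2.989e+11 m = 298.9 Gm.
(b) e = (rₐ − rₚ) / (rₐ + rₚ) = (5.448e+11 − 5.296e+10) / (5.448e+11 + 5.296e+10) ≈ 0.8228.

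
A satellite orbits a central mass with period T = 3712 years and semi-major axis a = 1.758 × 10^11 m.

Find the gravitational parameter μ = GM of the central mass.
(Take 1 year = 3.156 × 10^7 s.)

Convert to SI: T = 3712 years = 1.17151e+11 s.
GM = 4π² · a³ / T².
GM = 4π² · (1.758e+11)³ / (1.17151e+11)² m³/s² ≈ 1.563e+13 m³/s² = 1.563 × 10^13 m³/s².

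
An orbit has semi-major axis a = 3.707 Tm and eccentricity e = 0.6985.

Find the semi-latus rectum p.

Convert to SI: a = 3.707 Tm = 3.707e+12 m.
p = a (1 − e²).
p = 3.707e+12 · (1 − (0.6985)²) = 3.707e+12 · 0.512098 ≈ 1.898e+12 m = 1.898 Tm.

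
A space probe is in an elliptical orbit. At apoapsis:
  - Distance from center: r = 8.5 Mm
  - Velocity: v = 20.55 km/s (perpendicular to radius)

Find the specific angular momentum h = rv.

Convert to SI: r = 8.5 Mm = 8.5e+06 m; v = 20.55 km/s = 20550 m/s.
With v perpendicular to r, h = r · v.
h = 8.5e+06 · 20550 m²/s ≈ 1.747e+11 m²/s.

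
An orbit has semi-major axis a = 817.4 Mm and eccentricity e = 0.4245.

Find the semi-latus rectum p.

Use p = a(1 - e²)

Convert to SI: a = 817.4 Mm = 8.174e+08 m.
p = a (1 − e²).
p = 8.174e+08 · (1 − (0.4245)²) = 8.174e+08 · 0.8198 ≈ 6.701e+08 m = 670.1 Mm.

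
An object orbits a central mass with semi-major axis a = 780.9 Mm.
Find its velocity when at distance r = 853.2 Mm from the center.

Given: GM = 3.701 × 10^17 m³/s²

Convert to SI: a = 780.9 Mm = 7.809e+08 m; r = 853.2 Mm = 8.532e+08 m.
Vis-viva: v = √(GM · (2/r − 1/a)).
2/r − 1/a = 2/8.532e+08 − 1/7.809e+08 = 1.06354e-09 m⁻¹.
v = √(3.701e+17 · 1.06354e-09) m/s ≈ 1.984e+04 m/s = 19.84 km/s.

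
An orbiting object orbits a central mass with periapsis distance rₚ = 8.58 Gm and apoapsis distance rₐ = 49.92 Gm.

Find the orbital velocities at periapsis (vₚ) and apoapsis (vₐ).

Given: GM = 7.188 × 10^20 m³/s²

Convert to SI: rₚ = 8.58 Gm = 8.58e+09 m; rₐ = 49.92 Gm = 4.992e+10 m.
Use the vis-viva equation v² = GM(2/r − 1/a) with a = (rₚ + rₐ)/2 = (8.58e+09 + 4.992e+10)/2 = 2.925e+10 m.
vₚ = √(GM · (2/rₚ − 1/a)) = √(7.188e+20 · (2/8.58e+09 − 1/2.925e+10)) m/s ≈ 3.781e+05 m/s = 378.1 km/s.
vₐ = √(GM · (2/rₐ − 1/a)) = √(7.188e+20 · (2/4.992e+10 − 1/2.925e+10)) m/s ≈ 6.499e+04 m/s = 64.99 km/s.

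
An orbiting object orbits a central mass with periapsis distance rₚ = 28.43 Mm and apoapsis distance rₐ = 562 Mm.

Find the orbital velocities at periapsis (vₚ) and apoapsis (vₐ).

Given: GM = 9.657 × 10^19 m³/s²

Convert to SI: rₚ = 28.43 Mm = 2.843e+07 m; rₐ = 562 Mm = 5.62e+08 m.
Use the vis-viva equation v² = GM(2/r − 1/a) with a = (rₚ + rₐ)/2 = (2.843e+07 + 5.62e+08)/2 = 2.95215e+08 m.
vₚ = √(GM · (2/rₚ − 1/a)) = √(9.657e+19 · (2/2.843e+07 − 1/2.95215e+08)) m/s ≈ 2.543e+06 m/s = 2543 km/s.
vₐ = √(GM · (2/rₐ − 1/a)) = √(9.657e+19 · (2/5.62e+08 − 1/2.95215e+08)) m/s ≈ 1.286e+05 m/s = 128.6 km/s.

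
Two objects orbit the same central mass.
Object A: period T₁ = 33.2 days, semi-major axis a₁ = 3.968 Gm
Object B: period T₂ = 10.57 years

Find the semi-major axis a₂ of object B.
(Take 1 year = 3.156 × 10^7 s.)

Convert to SI: T₁ = 33.2 days = 2.86848e+06 s; a₁ = 3.968 Gm = 3.968e+09 m; T₂ = 10.57 years = 3.33589e+08 s.
Kepler's third law: (T₁/T₂)² = (a₁/a₂)³ ⇒ a₂ = a₁ · (T₂/T₁)^(2/3).
T₂/T₁ = 3.33589e+08 / 2.86848e+06 = 116.295.
a₂ = 3.968e+09 · (116.295)^(2/3) m ≈ 9.454e+10 m = 94.54 Gm.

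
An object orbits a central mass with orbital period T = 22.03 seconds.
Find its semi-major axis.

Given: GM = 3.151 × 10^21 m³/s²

Invert Kepler's third law: a = (GM · T² / (4π²))^(1/3).
Substituting T = 22.03 s and GM = 3.151e+21 m³/s²:
a = (3.151e+21 · (22.03)² / (4π²))^(1/3) m
a ≈ 3.384e+07 m = 3.384 × 10^7 m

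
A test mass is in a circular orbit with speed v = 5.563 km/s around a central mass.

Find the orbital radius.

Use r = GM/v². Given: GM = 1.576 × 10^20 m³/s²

Convert to SI: v = 5.563 km/s = 5563 m/s.
For a circular orbit, v² = GM / r, so r = GM / v².
r = 1.576e+20 / (5563)² m ≈ 5.093e+12 m = 5.093 Tm.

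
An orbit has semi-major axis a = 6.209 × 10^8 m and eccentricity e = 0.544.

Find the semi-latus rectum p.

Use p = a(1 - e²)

p = a (1 − e²).
p = 6.209e+08 · (1 − (0.544)²) = 6.209e+08 · 0.704064 ≈ 4.372e+08 m = 4.372 × 10^8 m.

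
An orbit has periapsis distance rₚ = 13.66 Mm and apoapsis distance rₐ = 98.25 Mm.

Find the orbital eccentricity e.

Convert to SI: rₚ = 13.66 Mm = 1.366e+07 m; rₐ = 98.25 Mm = 9.825e+07 m.
e = (rₐ − rₚ) / (rₐ + rₚ).
e = (9.825e+07 − 1.366e+07) / (9.825e+07 + 1.366e+07) = 8.459e+07 / 1.1191e+08 ≈ 0.7559.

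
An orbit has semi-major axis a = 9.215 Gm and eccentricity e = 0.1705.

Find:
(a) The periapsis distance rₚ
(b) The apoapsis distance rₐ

Convert to SI: a = 9.215 Gm = 9.215e+09 m.
(a) rₚ = a(1 − e) = 9.215e+09 · (1 − 0.1705) = 9.215e+09 · 0.8295 ≈ 7.644e+09 m = 7.644 Gm.
(b) rₐ = a(1 + e) = 9.215e+09 · (1 + 0.1705) = 9.215e+09 · 1.1705 ≈ 1.079e+10 m = 10.79 Gm.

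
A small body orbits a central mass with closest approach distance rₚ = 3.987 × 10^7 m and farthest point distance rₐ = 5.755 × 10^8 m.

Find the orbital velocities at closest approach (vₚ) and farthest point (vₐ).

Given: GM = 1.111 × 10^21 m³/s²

Use the vis-viva equation v² = GM(2/r − 1/a) with a = (rₚ + rₐ)/2 = (3.987e+07 + 5.755e+08)/2 = 3.07685e+08 m.
vₚ = √(GM · (2/rₚ − 1/a)) = √(1.111e+21 · (2/3.987e+07 − 1/3.07685e+08)) m/s ≈ 7.219e+06 m/s = 7219 km/s.
vₐ = √(GM · (2/rₐ − 1/a)) = √(1.111e+21 · (2/5.755e+08 − 1/3.07685e+08)) m/s ≈ 5.002e+05 m/s = 500.2 km/s.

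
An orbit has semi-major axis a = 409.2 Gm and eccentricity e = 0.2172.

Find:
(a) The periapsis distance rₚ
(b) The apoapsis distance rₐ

Convert to SI: a = 409.2 Gm = 4.092e+11 m.
(a) rₚ = a(1 − e) = 4.092e+11 · (1 − 0.2172) = 4.092e+11 · 0.7828 ≈ 3.203e+11 m = 320.3 Gm.
(b) rₐ = a(1 + e) = 4.092e+11 · (1 + 0.2172) = 4.092e+11 · 1.2172 ≈ 4.981e+11 m = 498.1 Gm.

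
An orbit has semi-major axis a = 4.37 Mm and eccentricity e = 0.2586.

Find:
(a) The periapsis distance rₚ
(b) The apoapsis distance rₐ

Convert to SI: a = 4.37 Mm = 4.37e+06 m.
(a) rₚ = a(1 − e) = 4.37e+06 · (1 − 0.2586) = 4.37e+06 · 0.7414 ≈ 3.24e+06 m = 3.24 Mm.
(b) rₐ = a(1 + e) = 4.37e+06 · (1 + 0.2586) = 4.37e+06 · 1.2586 ≈ 5.5e+06 m = 5.5 Mm.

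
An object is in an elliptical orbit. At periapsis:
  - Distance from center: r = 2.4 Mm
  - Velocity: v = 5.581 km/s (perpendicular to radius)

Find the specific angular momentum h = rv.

Convert to SI: r = 2.4 Mm = 2.4e+06 m; v = 5.581 km/s = 5581 m/s.
With v perpendicular to r, h = r · v.
h = 2.4e+06 · 5581 m²/s ≈ 1.339e+10 m²/s.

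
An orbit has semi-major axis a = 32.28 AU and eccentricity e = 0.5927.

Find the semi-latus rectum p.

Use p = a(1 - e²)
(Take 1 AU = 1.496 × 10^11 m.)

Convert to SI: a = 32.28 AU = 4.82909e+12 m.
p = a (1 − e²).
p = 4.82909e+12 · (1 − (0.5927)²) = 4.82909e+12 · 0.648707 ≈ 3.133e+12 m = 20.94 AU.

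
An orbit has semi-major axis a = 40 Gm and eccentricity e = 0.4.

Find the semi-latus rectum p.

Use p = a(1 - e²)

Convert to SI: a = 40 Gm = 4e+10 m.
p = a (1 − e²).
p = 4e+10 · (1 − (0.4)²) = 4e+10 · 0.84 ≈ 3.36e+10 m = 33.6 Gm.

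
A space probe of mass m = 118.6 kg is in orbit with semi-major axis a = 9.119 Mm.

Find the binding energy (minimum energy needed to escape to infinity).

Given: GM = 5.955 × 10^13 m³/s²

Convert to SI: a = 9.119 Mm = 9.119e+06 m.
Total orbital energy is E = −GMm/(2a); binding energy is E_bind = −E = GMm/(2a).
E_bind = 5.955e+13 · 118.6 / (2 · 9.119e+06) J ≈ 3.872e+08 J = 387.2 MJ.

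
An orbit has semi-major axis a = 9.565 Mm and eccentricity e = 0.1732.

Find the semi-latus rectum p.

Convert to SI: a = 9.565 Mm = 9.565e+06 m.
p = a (1 − e²).
p = 9.565e+06 · (1 − (0.1732)²) = 9.565e+06 · 0.970002 ≈ 9.278e+06 m = 9.278 Mm.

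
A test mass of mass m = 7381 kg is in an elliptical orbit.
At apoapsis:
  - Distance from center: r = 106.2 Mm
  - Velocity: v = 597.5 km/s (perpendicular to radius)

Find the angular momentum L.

Convert to SI: r = 106.2 Mm = 1.062e+08 m; v = 597.5 km/s = 597500 m/s.
Since v is perpendicular to r, L = m · v · r.
L = 7381 · 597500 · 1.062e+08 kg·m²/s ≈ 4.684e+17 kg·m²/s.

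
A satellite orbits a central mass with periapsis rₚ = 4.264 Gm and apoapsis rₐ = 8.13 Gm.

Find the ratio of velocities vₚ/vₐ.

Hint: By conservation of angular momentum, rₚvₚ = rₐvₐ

Convert to SI: rₚ = 4.264 Gm = 4.264e+09 m; rₐ = 8.13 Gm = 8.13e+09 m.
Conservation of angular momentum gives rₚvₚ = rₐvₐ, so vₚ/vₐ = rₐ/rₚ.
vₚ/vₐ = 8.13e+09 / 4.264e+09 ≈ 1.907.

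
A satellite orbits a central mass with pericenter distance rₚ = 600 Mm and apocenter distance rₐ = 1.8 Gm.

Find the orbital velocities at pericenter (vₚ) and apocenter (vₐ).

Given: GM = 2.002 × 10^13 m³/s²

Convert to SI: rₚ = 600 Mm = 6e+08 m; rₐ = 1.8 Gm = 1.8e+09 m.
Use the vis-viva equation v² = GM(2/r − 1/a) with a = (rₚ + rₐ)/2 = (6e+08 + 1.8e+09)/2 = 1.2e+09 m.
vₚ = √(GM · (2/rₚ − 1/a)) = √(2.002e+13 · (2/6e+08 − 1/1.2e+09)) m/s ≈ 223.7 m/s = 223.7 m/s.
vₐ = √(GM · (2/rₐ − 1/a)) = √(2.002e+13 · (2/1.8e+09 − 1/1.2e+09)) m/s ≈ 74.57 m/s = 74.57 m/s.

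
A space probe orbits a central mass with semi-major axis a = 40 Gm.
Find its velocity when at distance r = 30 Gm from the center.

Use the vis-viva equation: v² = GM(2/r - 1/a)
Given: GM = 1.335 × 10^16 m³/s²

Convert to SI: a = 40 Gm = 4e+10 m; r = 30 Gm = 3e+10 m.
Vis-viva: v = √(GM · (2/r − 1/a)).
2/r − 1/a = 2/3e+10 − 1/4e+10 = 4.16667e-11 m⁻¹.
v = √(1.335e+16 · 4.16667e-11) m/s ≈ 745.8 m/s = 745.8 m/s.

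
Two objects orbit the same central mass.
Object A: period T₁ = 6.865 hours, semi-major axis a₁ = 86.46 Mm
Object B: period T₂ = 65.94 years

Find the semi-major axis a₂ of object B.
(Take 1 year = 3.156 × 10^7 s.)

Convert to SI: T₁ = 6.865 hours = 24714 s; a₁ = 86.46 Mm = 8.646e+07 m; T₂ = 65.94 years = 2.08107e+09 s.
Kepler's third law: (T₁/T₂)² = (a₁/a₂)³ ⇒ a₂ = a₁ · (T₂/T₁)^(2/3).
T₂/T₁ = 2.08107e+09 / 24714 = 84206.
a₂ = 8.646e+07 · (84206)^(2/3) m ≈ 1.661e+11 m = 166.1 Gm.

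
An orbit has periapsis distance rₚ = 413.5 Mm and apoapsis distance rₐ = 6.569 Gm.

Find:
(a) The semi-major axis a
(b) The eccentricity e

Convert to SI: rₚ = 413.5 Mm = 4.135e+08 m; rₐ = 6.569 Gm = 6.569e+09 m.
(a) a = (rₚ + rₐ) / 2 = (4.135e+08 + 6.569e+09) / 2 ≈ 3.491e+09 m = 3.491 Gm.
(b) e = (rₐ − rₚ) / (rₐ + rₚ) = (6.569e+09 − 4.135e+08) / (6.569e+09 + 4.135e+08) ≈ 0.8816.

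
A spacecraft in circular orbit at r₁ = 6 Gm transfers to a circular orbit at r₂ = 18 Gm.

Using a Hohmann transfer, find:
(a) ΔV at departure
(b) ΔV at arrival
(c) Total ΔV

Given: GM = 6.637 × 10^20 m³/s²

Convert to SI: r₁ = 6 Gm = 6e+09 m; r₂ = 18 Gm = 1.8e+10 m.
Transfer semi-major axis: a_t = (r₁ + r₂)/2 = (6e+09 + 1.8e+10)/2 = 1.2e+10 m.
Circular speeds: v₁ = √(GM/r₁) = 332591 m/s, v₂ = √(GM/r₂) = 192021 m/s.
Transfer speeds (vis-viva v² = GM(2/r − 1/a_t)): v₁ᵗ = 407339 m/s, v₂ᵗ = 135780 m/s.
(a) ΔV₁ = |v₁ᵗ − v₁| ≈ 7.475e+04 m/s = 74.75 km/s.
(b) ΔV₂ = |v₂ − v₂ᵗ| ≈ 5.624e+04 m/s = 56.24 km/s.
(c) ΔV_total = ΔV₁ + ΔV₂ ≈ 1.31e+05 m/s = 131 km/s.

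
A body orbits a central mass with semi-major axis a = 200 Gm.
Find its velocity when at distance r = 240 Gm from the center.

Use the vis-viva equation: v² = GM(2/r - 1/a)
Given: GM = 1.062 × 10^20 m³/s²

Convert to SI: a = 200 Gm = 2e+11 m; r = 240 Gm = 2.4e+11 m.
Vis-viva: v = √(GM · (2/r − 1/a)).
2/r − 1/a = 2/2.4e+11 − 1/2e+11 = 3.33333e-12 m⁻¹.
v = √(1.062e+20 · 3.33333e-12) m/s ≈ 1.881e+04 m/s = 18.81 km/s.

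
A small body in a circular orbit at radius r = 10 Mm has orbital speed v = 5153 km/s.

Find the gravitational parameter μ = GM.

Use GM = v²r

Convert to SI: r = 10 Mm = 1e+07 m; v = 5153 km/s = 5.153e+06 m/s.
For a circular orbit v² = GM/r, so GM = v² · r.
GM = (5.153e+06)² · 1e+07 m³/s² ≈ 2.655e+20 m³/s² = 2.655 × 10^20 m³/s².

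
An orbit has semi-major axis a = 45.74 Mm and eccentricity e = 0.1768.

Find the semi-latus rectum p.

Convert to SI: a = 45.74 Mm = 4.574e+07 m.
p = a (1 − e²).
p = 4.574e+07 · (1 − (0.1768)²) = 4.574e+07 · 0.968742 ≈ 4.431e+07 m = 44.31 Mm.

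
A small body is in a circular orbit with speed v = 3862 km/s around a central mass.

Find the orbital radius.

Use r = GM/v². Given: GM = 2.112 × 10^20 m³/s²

Convert to SI: v = 3862 km/s = 3.862e+06 m/s.
For a circular orbit, v² = GM / r, so r = GM / v².
r = 2.112e+20 / (3.862e+06)² m ≈ 1.416e+07 m = 14.16 Mm.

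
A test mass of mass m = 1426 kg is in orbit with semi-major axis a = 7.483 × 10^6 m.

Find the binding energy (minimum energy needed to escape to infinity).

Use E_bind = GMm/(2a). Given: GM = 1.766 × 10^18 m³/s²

Total orbital energy is E = −GMm/(2a); binding energy is E_bind = −E = GMm/(2a).
E_bind = 1.766e+18 · 1426 / (2 · 7.483e+06) J ≈ 1.683e+14 J = 168.3 TJ.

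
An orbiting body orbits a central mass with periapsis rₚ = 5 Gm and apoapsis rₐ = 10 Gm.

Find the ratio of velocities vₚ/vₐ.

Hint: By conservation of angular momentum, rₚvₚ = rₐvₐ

Convert to SI: rₚ = 5 Gm = 5e+09 m; rₐ = 10 Gm = 1e+10 m.
Conservation of angular momentum gives rₚvₚ = rₐvₐ, so vₚ/vₐ = rₐ/rₚ.
vₚ/vₐ = 1e+10 / 5e+09 ≈ 2.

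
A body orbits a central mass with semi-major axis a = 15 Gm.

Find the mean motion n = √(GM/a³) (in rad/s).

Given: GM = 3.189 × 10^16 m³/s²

Convert to SI: a = 15 Gm = 1.5e+10 m.
n = √(GM / a³).
n = √(3.189e+16 / (1.5e+10)³) rad/s ≈ 9.721e-08 rad/s.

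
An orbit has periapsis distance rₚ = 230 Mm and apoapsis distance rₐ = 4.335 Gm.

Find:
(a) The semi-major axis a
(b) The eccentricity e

Convert to SI: rₚ = 230 Mm = 2.3e+08 m; rₐ = 4.335 Gm = 4.335e+09 m.
(a) a = (rₚ + rₐ) / 2 = (2.3e+08 + 4.335e+09) / 2 ≈ 2.282e+09 m = 2.283 Gm.
(b) e = (rₐ − rₚ) / (rₐ + rₚ) = (4.335e+09 − 2.3e+08) / (4.335e+09 + 2.3e+08) ≈ 0.8992.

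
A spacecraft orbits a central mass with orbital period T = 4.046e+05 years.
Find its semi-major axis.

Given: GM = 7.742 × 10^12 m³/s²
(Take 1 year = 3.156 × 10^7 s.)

Convert to SI: T = 4.046e+05 years = 1.27692e+13 s.
Invert Kepler's third law: a = (GM · T² / (4π²))^(1/3).
Substituting T = 1.27692e+13 s and GM = 7.742e+12 m³/s²:
a = (7.742e+12 · (1.27692e+13)² / (4π²))^(1/3) m
a ≈ 3.174e+12 m = 3.174 Tm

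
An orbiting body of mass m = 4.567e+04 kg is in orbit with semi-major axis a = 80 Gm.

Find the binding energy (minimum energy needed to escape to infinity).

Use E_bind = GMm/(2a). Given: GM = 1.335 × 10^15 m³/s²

Convert to SI: a = 80 Gm = 8e+10 m.
Total orbital energy is E = −GMm/(2a); binding energy is E_bind = −E = GMm/(2a).
E_bind = 1.335e+15 · 4.567e+04 / (2 · 8e+10) J ≈ 3.811e+08 J = 381.1 MJ.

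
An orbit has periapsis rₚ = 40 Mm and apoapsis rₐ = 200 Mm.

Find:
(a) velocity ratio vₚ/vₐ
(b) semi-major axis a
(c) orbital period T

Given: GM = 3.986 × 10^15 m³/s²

Convert to SI: rₚ = 40 Mm = 4e+07 m; rₐ = 200 Mm = 2e+08 m.
(a) Conservation of angular momentum (rₚvₚ = rₐvₐ) gives vₚ/vₐ = rₐ/rₚ = 2e+08/4e+07 ≈ 5
(b) a = (rₚ + rₐ)/2 = (4e+07 + 2e+08)/2 ≈ 1.2e+08 m
(c) With a = (rₚ + rₐ)/2 = 1.2e+08 m, T = 2π √(a³/GM) = 2π √((1.2e+08)³/3.986e+15) s ≈ 1.308e+05 s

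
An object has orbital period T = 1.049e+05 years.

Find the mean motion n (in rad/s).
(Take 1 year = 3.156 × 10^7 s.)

Convert to SI: T = 1.049e+05 years = 3.31064e+12 s.
n = 2π / T.
n = 2π / 3.31064e+12 s ≈ 1.898e-12 rad/s.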